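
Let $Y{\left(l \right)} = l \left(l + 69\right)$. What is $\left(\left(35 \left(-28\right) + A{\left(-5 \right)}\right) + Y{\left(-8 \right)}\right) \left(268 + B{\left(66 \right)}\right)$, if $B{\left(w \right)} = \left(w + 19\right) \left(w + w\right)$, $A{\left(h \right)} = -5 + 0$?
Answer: $-16921824$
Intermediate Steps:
$A{\left(h \right)} = -5$
$Y{\left(l \right)} = l \left(69 + l\right)$
$B{\left(w \right)} = 2 w \left(19 + w\right)$ ($B{\left(w \right)} = \left(19 + w\right) 2 w = 2 w \left(19 + w\right)$)
$\left(\left(35 \left(-28\right) + A{\left(-5 \right)}\right) + Y{\left(-8 \right)}\right) \left(268 + B{\left(66 \right)}\right) = \left(\left(35 \left(-28\right) - 5\right) - 8 \left(69 - 8\right)\right) \left(268 + 2 \cdot 66 \left(19 + 66\right)\right) = \left(\left(-980 - 5\right) - 488\right) \left(268 + 2 \cdot 66 \cdot 85\right) = \left(-985 - 488\right) \left(268 + 11220\right) = \left(-1473\right) 11488 = -16921824$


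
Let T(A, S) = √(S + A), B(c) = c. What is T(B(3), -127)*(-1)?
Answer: -2*I*√31 ≈ -11.136*I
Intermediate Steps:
T(A, S) = √(A + S)
T(B(3), -127)*(-1) = √(3 - 127)*(-1) = √(-124)*(-1) = (2*I*√31)*(-1) = -2*I*√31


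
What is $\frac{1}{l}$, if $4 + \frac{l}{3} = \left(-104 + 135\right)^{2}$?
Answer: $\frac{1}{2871} \approx 0.00034831$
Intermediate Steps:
$l = 2871$ ($l = -12 + 3 \left(-104 + 135\right)^{2} = -12 + 3 \cdot 31^{2} = -12 + 3 \cdot 961 = -12 + 2883 = 2871$)
$\frac{1}{l} = \frac{1}{2871}$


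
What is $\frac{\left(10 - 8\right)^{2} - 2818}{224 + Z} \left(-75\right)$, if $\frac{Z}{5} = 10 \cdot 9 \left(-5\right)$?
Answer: $- \frac{105525}{1013} \approx -104.17$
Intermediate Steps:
$Z = -2250$ ($Z = 5 \cdot 10 \cdot 9 \left(-5\right) = 5 \cdot 90 \left(-5\right) = 5 \left(-450\right) = -2250$)
$\frac{\left(10 - 8\right)^{2} - 2818}{224 + Z} \left(-75\right) = \frac{\left(10 - 8\right)^{2} - 2818}{224 - 2250} \left(-75\right) = \frac{2^{2} - 2818}{-2026} \left(-75\right) = \left(4 - 2818\right) \left(- \frac{1}{2026}\right) \left(-75\right) = \left(-2814\right) \left(- \frac{1}{2026}\right) \left(-75\right) = \frac{1407}{1013} \left(-75\right) = - \frac{105525}{1013}$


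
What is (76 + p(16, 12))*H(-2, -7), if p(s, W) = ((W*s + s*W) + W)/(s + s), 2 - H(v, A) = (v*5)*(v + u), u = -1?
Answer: -4949/2 ≈ -2474.5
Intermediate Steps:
H(v, A) = 2 - 5*v*(-1 + v) (H(v, A) = 2 - v*5*(v - 1) = 2 - 5*v*(-1 + v))
p(s, W) = (W + 2*W*s)/(2*s) (p(s, W) = ((W*s + W*s) + W)/((2*s)) = (2*W*s + W)*(1/(2*s)) = (W + 2*W*s)*(1/(2*s)) = (W + 2*W*s)/(2*s))
(76 + p(16, 12))*H(-2, -7) = (76 + (12 + (½)*12/16))*(2 - 5*(-2)² + 5*(-2)) = (76 + (12 + (½)*12*(1/16)))*(2 - 5*4 - 10) = (76 + (12 + 3/8))*(2 - 20 - 10) = (76 + 99/8)*(-28) = (707/8)*(-28) = -4949/2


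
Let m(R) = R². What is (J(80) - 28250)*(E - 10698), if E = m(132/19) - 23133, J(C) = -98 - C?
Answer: 346695578676/361 ≈ 9.6038e+8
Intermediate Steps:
E = -8333589/361 (E = (132/19)² - 23133 = 17424/361 - 23133 = -8333589/361 ≈ -23085.)
(J(80) - 28250)*(E - 10698) = ((-98 - 1*80) - 28250)*(-8333589/361 - 10698) = ((-98 - 80) - 28250)*(-12195567/361) = (-178 - 28250)*(-12195567/361) = -28428*(-12195567/361) = 346695578676/361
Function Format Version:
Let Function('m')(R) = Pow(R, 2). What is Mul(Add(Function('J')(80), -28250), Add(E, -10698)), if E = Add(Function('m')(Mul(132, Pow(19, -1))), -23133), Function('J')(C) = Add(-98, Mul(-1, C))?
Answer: Rational(346695578676, 361) ≈ 9.6038e+8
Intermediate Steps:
E = Rational(-8333589, 361) (E = Add(Pow(Mul(132, Pow(19, -1)), 2), -23133) = Add(Pow(Mul(132, Rational(1, 19)), 2), -23133) = Add(Pow(Rational(132, 19), 2), -23133) = Add(Rational(17424, 361), -23133) = Rational(-8333589, 361) ≈ -23085.)
Mul(Add(Function('J')(80), -28250), Add(E, -10698)) = Mul(Add(Add(-98, Mul(-1, 80)), -28250), Add(Rational(-8333589, 361), -10698)) = Mul(Add(Add(-98, -80), -28250), Rational(-12195567, 361)) = Mul(Add(-178, -28250), Rational(-12195567, 361)) = Mul(-28428, Rational(-12195567, 361)) = Rational(346695578676, 361)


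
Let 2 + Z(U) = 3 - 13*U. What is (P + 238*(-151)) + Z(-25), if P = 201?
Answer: -35411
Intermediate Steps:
Z(U) = 1 - 13*U (Z(U) = -2 + (3 - 13*U) = 1 - 13*U)
(P + 238*(-151)) + Z(-25) = (201 + 238*(-151)) + (1 - 13*(-25)) = (201 - 35938) + (1 + 325) = -35737 + 326 = -35411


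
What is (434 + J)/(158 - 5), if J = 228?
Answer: 662/153 ≈ 4.3268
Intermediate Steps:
(434 + J)/(158 - 5) = (434 + 228)/(158 - 5) = 662/153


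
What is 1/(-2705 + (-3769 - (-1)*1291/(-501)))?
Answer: -501/3244765 ≈ -0.00015440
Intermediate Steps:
1/(-2705 + (-3769 - (-1)*1291/(-501))) = 1/(-2705 + (-3769 - (-1)*1291*(-1/501))) = 1/(-2705 + (-3769 - (-1)*(-1291)/501)) = 1/(-2705 + (-3769 - 1*1291/501)) = 1/(-2705 + (-3769 - 1291/501)) = 1/(-2705 - 1889560/501) = 1/(-3244765/501) = -501/3244765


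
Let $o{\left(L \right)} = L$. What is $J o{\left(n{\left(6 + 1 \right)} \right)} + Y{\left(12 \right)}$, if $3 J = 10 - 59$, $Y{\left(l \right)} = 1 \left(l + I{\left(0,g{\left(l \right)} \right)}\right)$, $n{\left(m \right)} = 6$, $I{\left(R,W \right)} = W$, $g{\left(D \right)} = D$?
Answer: $-74$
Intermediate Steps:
$Y{\left(l \right)} = 2 l$ ($Y{\left(l \right)} = 1 \left(l + l\right) = 1 \cdot 2 l = 2 l$)
$J = - \frac{49}{3}$ ($J = \frac{10 - 59}{3} = \frac{1}{3} \left(-49\right) = - \frac{49}{3} \approx -16.333$)
$J o{\left(n{\left(6 + 1 \right)} \right)} + Y{\left(12 \right)} = \left(- \frac{49}{3}\right) 6 + 2 \cdot 12 = -98 + 24 = -74$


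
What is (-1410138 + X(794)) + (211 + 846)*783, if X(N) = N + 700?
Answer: -581013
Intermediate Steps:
X(N) = 700 + N
(-1410138 + X(794)) + (211 + 846)*783 = (-1410138 + (700 + 794)) + (211 + 846)*783 = (-1410138 + 1494) + 1057*783 = -1408644 + 827631 = -581013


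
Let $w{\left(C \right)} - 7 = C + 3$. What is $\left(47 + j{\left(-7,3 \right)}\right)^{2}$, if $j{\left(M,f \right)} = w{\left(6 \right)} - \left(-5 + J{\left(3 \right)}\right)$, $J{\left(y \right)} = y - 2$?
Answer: $4489$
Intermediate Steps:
$J{\left(y \right)} = -2 + y$ ($J{\left(y \right)} = y - 2 = -2 + y$)
$w{\left(C \right)} = 10 + C$ ($w{\left(C \right)} = 7 + \left(C + 3\right) = 7 + \left(3 + C\right) = 10 + C$)
$j{\left(M,f \right)} = 20$ ($j{\left(M,f \right)} = \left(10 + 6\right) + \left(5 - \left(-2 + 3\right)\right) = 16 + \left(5 - 1\right) = 16 + 4 = 20$)
$\left(47 + j{\left(-7,3 \right)}\right)^{2} = \left(47 + 20\right)^{2} = 67^{2} = 4489$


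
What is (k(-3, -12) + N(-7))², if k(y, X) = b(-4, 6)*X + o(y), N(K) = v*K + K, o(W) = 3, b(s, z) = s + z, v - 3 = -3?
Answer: 784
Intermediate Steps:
v = 0 (v = 3 - 3 = 0)
N(K) = K (N(K) = 0*K + K = 0 + K = K)
k(y, X) = 3 + 2*X (k(y, X) = (-4 + 6)*X + 3 = 2*X + 3 = 3 + 2*X)
(k(-3, -12) + N(-7))² = ((3 + 2*(-12)) - 7)² = ((3 - 24) - 7)² = (-21 - 7)² = (-28)² = 784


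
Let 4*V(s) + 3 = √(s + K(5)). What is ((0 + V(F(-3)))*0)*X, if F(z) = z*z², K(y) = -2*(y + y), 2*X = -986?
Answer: 0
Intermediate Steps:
X = -493 (X = (½)*(-986) = -493)
K(y) = -4*y
F(z) = z³
V(s) = -¾ + √(-20 + s)/4 (V(s) = -¾ + √(s - 4*5)/4 = -¾ + √(s - 20)/4 = -¾ + √(-20 + s)/4)
((0 + V(F(-3)))*0)*X = ((0 + (-¾ + √(-20 + (-3)³)/4))*0)*(-493) = ((0 + (-¾ + √(-20 - 27)/4))*0)*(-493) = ((0 + (-¾ + √(-47)/4))*0)*(-493) = ((0 + (-¾ + (I*√47)/4))*0)*(-493) = ((0 + (-¾ + I*√47/4))*0)*(-493) = ((-¾ + I*√47/4)*0)*(-493) = 0*(-493) = 0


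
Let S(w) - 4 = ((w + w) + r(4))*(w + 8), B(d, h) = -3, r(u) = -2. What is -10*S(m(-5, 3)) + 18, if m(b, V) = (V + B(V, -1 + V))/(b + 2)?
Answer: 138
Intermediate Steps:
m(b, V) = (-3 + V)/(2 + b) (m(b, V) = (V - 3)/(b + 2) = (-3 + V)/(2 + b))
S(w) = 4 + (-2 + 2*w)*(8 + w) (S(w) = 4 + ((w + w) - 2)*(w + 8) = 4 + (2*w - 2)*(8 + w) = 4 + (-2 + 2*w)*(8 + w))
-10*S(m(-5, 3)) + 18 = -10*(-12 + 2*((-3 + 3)/(2 - 5))² + 14*((-3 + 3)/(2 - 5))) + 18 = -10*(-12 + 2*(0/(-3))² + 14*(0/(-3))) + 18 = -10*(-12 + 2*(-⅓*0)² + 14*(-⅓*0)) + 18 = -10*(-12 + 2*0² + 14*0) + 18 = -10*(-12 + 2*0 + 0) + 18 = -10*(-12 + 0 + 0) + 18 = -10*(-12) + 18 = 120 + 18 = 138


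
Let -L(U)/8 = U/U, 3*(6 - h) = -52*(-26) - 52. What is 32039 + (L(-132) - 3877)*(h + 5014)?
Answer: -17787161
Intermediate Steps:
h = -1282/3 (h = 6 - (-52*(-26) - 52)/3 = 6 - (1352 - 52)/3 = 6 - 1/3*1300 = 6 - 1300/3 = -1282/3 ≈ -427.33)
L(U) = -8 (L(U) = -8*U/U = -8*1 = -8)
32039 + (L(-132) - 3877)*(h + 5014) = 32039 + (-8 - 3877)*(-1282/3 + 5014) = 32039 - 3885*13760/3 = 32039 - 17819200 = -17787161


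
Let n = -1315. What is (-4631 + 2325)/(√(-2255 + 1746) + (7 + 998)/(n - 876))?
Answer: 2538854115/1222227427 + 5534954593*I*√509/1222227427 ≈ 2.0772 + 102.17*I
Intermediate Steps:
(-4631 + 2325)/(√(-2255 + 1746) + (7 + 998)/(n - 876)) = (-4631 + 2325)/(√(-2255 + 1746) + (7 + 998)/(-1315 - 876)) = -2306/(√(-509) + 1005/(-2191)) = -2306/(I*√509 + 1005*(-1/2191)) = -2306/(I*√509 - 1005/2191) = -2306/(-1005/2191 + I*√509)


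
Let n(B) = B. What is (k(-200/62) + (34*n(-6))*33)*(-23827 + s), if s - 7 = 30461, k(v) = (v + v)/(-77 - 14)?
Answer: -126117716852/2821 ≈ -4.4707e+7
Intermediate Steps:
k(v) = -2*v/91 (k(v) = (2*v)/(-91) = (2*v)*(-1/91) = -2*v/91)
s = 30468 (s = 7 + 30461 = 30468)
(k(-200/62) + (34*n(-6))*33)*(-23827 + s) = (-(-400)/(91*62) + (34*(-6))*33)*(-23827 + 30468) = (-(-400)/(91*62) - 204*33)*6641 = (-2/91*(-100/31) - 6732)*6641 = (200/2821 - 6732)*6641 = -18990772/2821*6641 = -126117716852/2821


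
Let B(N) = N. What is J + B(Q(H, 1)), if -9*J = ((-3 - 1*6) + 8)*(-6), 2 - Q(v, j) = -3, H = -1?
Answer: 13/3 ≈ 4.3333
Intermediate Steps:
Q(v, j) = 5 (Q(v, j) = 2 - 1*(-3) = 2 + 3 = 5)
J = -⅔ (J = -((-3 - 1*6) + 8)*(-6)/9 = -((-3 - 6) + 8)*(-6)/9 = -(-9 + 8)*(-6)/9 = -(-1)*(-6)/9 = -⅑*6 = -⅔ ≈ -0.66667)
J + B(Q(H, 1)) = -⅔ + 5 = 13/3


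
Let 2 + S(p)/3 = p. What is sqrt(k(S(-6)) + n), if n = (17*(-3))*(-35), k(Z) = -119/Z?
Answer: 19*sqrt(714)/12 ≈ 42.308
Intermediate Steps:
S(p) = -6 + 3*p
n = 1785 (n = -51*(-35) = 1785)
sqrt(k(S(-6)) + n) = sqrt(-119/(-6 + 3*(-6)) + 1785) = sqrt(-119/(-6 - 18) + 1785) = sqrt(-119/(-24) + 1785) = sqrt(-119*(-1/24) + 1785) = sqrt(119/24 + 1785) = sqrt(42959/24) = 19*sqrt(714)/12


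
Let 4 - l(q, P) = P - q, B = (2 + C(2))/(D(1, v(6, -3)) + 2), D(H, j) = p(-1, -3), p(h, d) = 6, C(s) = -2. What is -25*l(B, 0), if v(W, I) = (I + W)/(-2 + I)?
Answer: -100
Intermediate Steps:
v(W, I) = (I + W)/(-2 + I)
D(H, j) = 6
B = 0 (B = (2 - 2)/(6 + 2) = 0/8 = 0*(1/8) = 0)
l(q, P) = 4 + q - P (l(q, P) = 4 - (P - q) = 4 + (q - P) = 4 + q - P)
-25*l(B, 0) = -25*(4 + 0 - 1*0) = -25*(4 + 0 + 0) = -25*4 = -100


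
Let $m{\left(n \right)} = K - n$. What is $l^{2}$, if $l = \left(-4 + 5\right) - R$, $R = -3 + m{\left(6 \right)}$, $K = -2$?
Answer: $144$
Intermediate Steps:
$m{\left(n \right)} = -2 - n$
$R = -11$ ($R = -3 - 8 = -11$)
$l = 12$ ($l = \left(-4 + 5\right) - -11 = 1 + 11 = 12$)
$l^{2} = 12^{2} = 144$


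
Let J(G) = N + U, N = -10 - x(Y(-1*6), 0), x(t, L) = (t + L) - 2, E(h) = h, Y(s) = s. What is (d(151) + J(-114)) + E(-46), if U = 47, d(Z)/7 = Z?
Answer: 1056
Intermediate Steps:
d(Z) = 7*Z
x(t, L) = -2 + L + t (x(t, L) = (L + t) - 2 = -2 + L + t)
N = -2 (N = -10 - (-2 + 0 - 1*6) = -10 - (-2 + 0 - 6) = -10 - 1*(-8) = -10 + 8 = -2)
J(G) = 45 (J(G) = -2 + 47 = 45)
(d(151) + J(-114)) + E(-46) = (7*151 + 45) - 46 = (1057 + 45) - 46 = 1102 - 46 = 1056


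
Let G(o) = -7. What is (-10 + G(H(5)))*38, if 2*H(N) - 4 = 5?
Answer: -646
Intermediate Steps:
H(N) = 9/2 (H(N) = 2 + (½)*5 = 2 + 5/2 = 9/2)
(-10 + G(H(5)))*38 = (-10 - 7)*38 = -17*38 = -646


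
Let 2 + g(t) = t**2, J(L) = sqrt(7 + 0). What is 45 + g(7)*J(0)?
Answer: 45 + 47*sqrt(7) ≈ 169.35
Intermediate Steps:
J(L) = sqrt(7)
g(t) = -2 + t**2
45 + g(7)*J(0) = 45 + (-2 + 7**2)*sqrt(7) = 45 + (-2 + 49)*sqrt(7) = 45 + 47*sqrt(7)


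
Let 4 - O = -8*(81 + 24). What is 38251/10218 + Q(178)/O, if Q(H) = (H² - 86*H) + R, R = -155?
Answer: 99015011/4311996 ≈ 22.963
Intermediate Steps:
O = 844 (O = 4 - (-8)*(81 + 24) = 4 - (-8)*105 = 4 - 1*(-840) = 4 + 840 = 844)
Q(H) = -155 + H² - 86*H (Q(H) = (H² - 86*H) - 155 = -155 + H² - 86*H)
38251/10218 + Q(178)/O = 38251/10218 + (-155 + 178² - 86*178)/844 = 38251*(1/10218) + (-155 + 31684 - 15308)*(1/844) = 38251/10218 + 16221*(1/844) = 38251/10218 + 16221/844 = 99015011/4311996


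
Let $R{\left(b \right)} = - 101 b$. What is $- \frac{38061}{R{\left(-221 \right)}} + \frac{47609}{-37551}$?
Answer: $- \frac{2491909100}{838175871} \approx -2.973$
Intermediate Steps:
$- \frac{38061}{R{\left(-221 \right)}} + \frac{47609}{-37551} = - \frac{38061}{\left(-101\right) \left(-221\right)} + \frac{47609}{-37551} = - \frac{38061}{22321} + 47609 \left(- \frac{1}{37551}\right) = \left(-38061\right) \frac{1}{22321} - \frac{47609}{37551} = - \frac{38061}{22321} - \frac{47609}{37551} = - \frac{2491909100}{838175871}$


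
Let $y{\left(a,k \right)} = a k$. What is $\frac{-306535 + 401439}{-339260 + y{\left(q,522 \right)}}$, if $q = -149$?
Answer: $- \frac{47452}{208519} \approx -0.22757$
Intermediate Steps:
$\frac{-306535 + 401439}{-339260 + y{\left(q,522 \right)}} = \frac{-306535 + 401439}{-339260 - 77778} = \frac{94904}{-339260 - 77778} = \frac{94904}{-417038} = 94904 \left(- \frac{1}{417038}\right) = - \frac{47452}{208519}$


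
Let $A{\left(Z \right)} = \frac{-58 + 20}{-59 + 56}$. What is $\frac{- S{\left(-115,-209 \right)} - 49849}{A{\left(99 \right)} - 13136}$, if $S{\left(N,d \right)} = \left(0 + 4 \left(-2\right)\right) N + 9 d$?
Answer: $\frac{73332}{19685} \approx 3.7253$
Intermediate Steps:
$A{\left(Z \right)} = \frac{38}{3}$ ($A{\left(Z \right)} = - \frac{38}{-3} = \left(-38\right) \left(- \frac{1}{3}\right) = \frac{38}{3}$)
$S{\left(N,d \right)} = - 8 N + 9 d$ ($S{\left(N,d \right)} = \left(0 - 8\right) N + 9 d = - 8 N + 9 d$)
$\frac{- S{\left(-115,-209 \right)} - 49849}{A{\left(99 \right)} - 13136} = \frac{- (\left(-8\right) \left(-115\right) + 9 \left(-209\right)) - 49849}{\frac{38}{3} - 13136} = \frac{- (920 - 1881) - 49849}{- \frac{39370}{3}} = \left(\left(-1\right) \left(-961\right) - 49849\right) \left(- \frac{3}{39370}\right) = \left(961 - 49849\right) \left(- \frac{3}{39370}\right) = \left(-48888\right) \left(- \frac{3}{39370}\right) = \frac{73332}{19685}$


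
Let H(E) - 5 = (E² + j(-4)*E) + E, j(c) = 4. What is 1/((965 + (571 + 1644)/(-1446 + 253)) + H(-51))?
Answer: 1193/3953773 ≈ 0.00030174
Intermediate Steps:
H(E) = 5 + E² + 5*E (H(E) = 5 + ((E² + 4*E) + E) = 5 + (E² + 5*E) = 5 + E² + 5*E)
1/((965 + (571 + 1644)/(-1446 + 253)) + H(-51)) = 1/((965 + (571 + 1644)/(-1446 + 253)) + (5 + (-51)² + 5*(-51))) = 1/((965 + 2215/(-1193)) + (5 + 2601 - 255)) = 1/((965 + 2215*(-1/1193)) + 2351) = 1/((965 - 2215/1193) + 2351) = 1/(1149030/1193 + 2351) = 1/(3953773/1193) = 1193/3953773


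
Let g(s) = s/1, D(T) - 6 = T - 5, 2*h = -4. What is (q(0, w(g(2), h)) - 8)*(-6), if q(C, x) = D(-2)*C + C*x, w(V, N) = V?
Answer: 48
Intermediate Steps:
h = -2 (h = (½)*(-4) = -2)
D(T) = 1 + T (D(T) = 6 + (T - 5) = 6 + (-5 + T) = 1 + T)
g(s) = s (g(s) = s*1 = s)
q(C, x) = -C + C*x (q(C, x) = (1 - 2)*C + C*x = -C + C*x)
(q(0, w(g(2), h)) - 8)*(-6) = (0*(-1 + 2) - 8)*(-6) = (0*1 - 8)*(-6) = (0 - 8)*(-6) = -8*(-6) = 48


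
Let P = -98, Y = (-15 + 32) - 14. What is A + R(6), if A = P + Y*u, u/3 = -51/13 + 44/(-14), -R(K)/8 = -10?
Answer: -7425/91 ≈ -81.593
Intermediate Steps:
Y = 3 (Y = 17 - 14 = 3)
R(K) = 80 (R(K) = -8*(-10) = 80)
u = -1929/91 (u = 3*(-51/13 + 44/(-14)) = 3*(-51*1/13 + 44*(-1/14)) = 3*(-51/13 - 22/7) = 3*(-643/91) = -1929/91 ≈ -21.198)
A = -14705/91 (A = -98 + 3*(-1929/91) = -98 - 5787/91 = -14705/91 ≈ -161.59)
A + R(6) = -14705/91 + 80 = -7425/91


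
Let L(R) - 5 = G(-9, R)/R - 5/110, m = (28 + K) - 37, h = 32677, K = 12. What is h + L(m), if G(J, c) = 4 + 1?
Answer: 2157119/66 ≈ 32684.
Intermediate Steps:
G(J, c) = 5
m = 3 (m = (28 + 12) - 37 = 40 - 37 = 3)
L(R) = 109/22 + 5/R (L(R) = 5 + (5/R - 5/110) = 5 + (5/R - 5*1/110) = 5 + (5/R - 1/22) = 5 + (-1/22 + 5/R) = 109/22 + 5/R)
h + L(m) = 32677 + (109/22 + 5/3) = 32677 + 437/66 = 2157119/66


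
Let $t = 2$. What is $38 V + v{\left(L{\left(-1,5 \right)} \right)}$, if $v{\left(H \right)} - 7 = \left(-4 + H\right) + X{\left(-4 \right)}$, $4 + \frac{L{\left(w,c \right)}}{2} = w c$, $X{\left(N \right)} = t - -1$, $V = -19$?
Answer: $-734$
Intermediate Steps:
$X{\left(N \right)} = 3$ ($X{\left(N \right)} = 2 - -1 = 2 + 1 = 3$)
$L{\left(w,c \right)} = -8 + 2 c w$ ($L{\left(w,c \right)} = -8 + 2 w c = -8 + 2 c w$)
$v{\left(H \right)} = 6 + H$ ($v{\left(H \right)} = 7 + \left(\left(-4 + H\right) + 3\right) = 7 + \left(-1 + H\right) = 6 + H$)
$38 V + v{\left(L{\left(-1,5 \right)} \right)} = 38 \left(-19\right) + \left(6 + \left(-8 + 2 \cdot 5 \left(-1\right)\right)\right) = -722 + \left(6 - 18\right) = -722 - 12 = -734$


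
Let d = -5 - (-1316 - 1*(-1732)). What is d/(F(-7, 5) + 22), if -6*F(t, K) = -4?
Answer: -1263/68 ≈ -18.574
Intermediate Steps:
F(t, K) = ⅔ (F(t, K) = -⅙*(-4) = ⅔)
d = -421 (d = -5 - (-1316 + 1732) = -5 - 1*416 = -5 - 416 = -421)
d/(F(-7, 5) + 22) = -421/(⅔ + 22) = -421/(68/3) = (3/68)*(-421) = -1263/68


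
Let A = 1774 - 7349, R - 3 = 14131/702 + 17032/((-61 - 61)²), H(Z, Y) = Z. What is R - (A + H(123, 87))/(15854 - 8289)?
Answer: 37993484633/1520065710 ≈ 24.995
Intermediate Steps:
R = 4877461/200934 (R = 3 + (14131/702 + 17032/((-61 - 61)²)) = 3 + (14131*(1/702) + 17032/((-122)²)) = 3 + (1087/54 + 17032/14884) = 3 + (1087/54 + 17032*(1/14884)) = 3 + (1087/54 + 4258/3721) = 3 + 4274659/200934 = 4877461/200934 ≈ 24.274)
A = -5575
R - (A + H(123, 87))/(15854 - 8289) = 4877461/200934 - (-5575 + 123)/(15854 - 8289) = 4877461/200934 - (-5452)/7565 = 4877461/200934 - 1*(-5452/7565) = 4877461/200934 + 5452/7565 = 37993484633/1520065710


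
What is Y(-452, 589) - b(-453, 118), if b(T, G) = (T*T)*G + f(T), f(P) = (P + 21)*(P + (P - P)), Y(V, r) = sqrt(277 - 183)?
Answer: -24410358 + sqrt(94) ≈ -2.4410e+7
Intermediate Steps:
Y(V, r) = sqrt(94)
f(P) = P*(21 + P) (f(P) = (21 + P)*(P + 0) = (21 + P)*P = P*(21 + P))
b(T, G) = G*T**2 + T*(21 + T) (b(T, G) = (T*T)*G + T*(21 + T) = T**2*G + T*(21 + T) = G*T**2 + T*(21 + T))
Y(-452, 589) - b(-453, 118) = sqrt(94) - (-453)*(21 - 453 + 118*(-453)) = sqrt(94) - (-453)*(21 - 453 - 53454) = sqrt(94) - (-453)*(-53886) = sqrt(94) - 1*24410358 = sqrt(94) - 24410358 = -24410358 + sqrt(94)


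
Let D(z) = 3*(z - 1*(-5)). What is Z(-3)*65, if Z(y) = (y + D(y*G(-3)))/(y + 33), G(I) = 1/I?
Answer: 65/2 ≈ 32.500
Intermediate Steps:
G(I) = 1/I
D(z) = 15 + 3*z (D(z) = 3*(z + 5) = 3*(5 + z) = 15 + 3*z)
Z(y) = 15/(33 + y) (Z(y) = (y + (15 + 3*(y/(-3))))/(y + 33) = (y + (15 + 3*(y*(-⅓))))/(33 + y) = (y + (15 + 3*(-y/3)))/(33 + y) = (y + (15 - y))/(33 + y) = 15/(33 + y))
Z(-3)*65 = (15/(33 - 3))*65 = (15/30)*65 = (15*(1/30))*65 = (½)*65 = 65/2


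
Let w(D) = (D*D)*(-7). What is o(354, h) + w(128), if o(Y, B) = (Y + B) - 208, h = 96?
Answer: -114446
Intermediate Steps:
o(Y, B) = -208 + B + Y (o(Y, B) = (B + Y) - 208 = -208 + B + Y)
w(D) = -7*D² (w(D) = D²*(-7) = -7*D²)
o(354, h) + w(128) = (-208 + 96 + 354) - 7*128² = 242 - 7*16384 = 242 - 114688 = -114446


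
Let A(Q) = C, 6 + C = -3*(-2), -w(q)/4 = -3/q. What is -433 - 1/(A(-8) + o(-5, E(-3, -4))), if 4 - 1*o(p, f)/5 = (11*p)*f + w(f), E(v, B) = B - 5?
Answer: -3180382/7345 ≈ -433.00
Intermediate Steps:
E(v, B) = -5 + B
w(q) = 12/q (w(q) = -(-12)/q = 12/q)
o(p, f) = 20 - 60/f - 55*f*p (o(p, f) = 20 - 5*((11*p)*f + 12/f) = 20 - 5*(11*f*p + 12/f) = 20 - 5*(12/f + 11*f*p) = 20 + (-60/f - 55*f*p) = 20 - 60/f - 55*f*p)
C = 0 (C = -6 - 3*(-2) = -6 + 6 = 0)
A(Q) = 0
-433 - 1/(A(-8) + o(-5, E(-3, -4))) = -433 - 1/(0 + (20 - 60/(-5 - 4) - 55*(-5 - 4)*(-5))) = -433 - 1/(0 + (20 - 60/(-9) - 55*(-9)*(-5))) = -433 - 1/(0 + (20 - 60*(-1/9) - 2475)) = -433 - 1/(0 + (20 + 20/3 - 2475)) = -433 - 1/(0 - 7345/3) = -433 - 1/(-7345/3) = -433 - 1*(-3/7345) = -433 + 3/7345 = -3180382/7345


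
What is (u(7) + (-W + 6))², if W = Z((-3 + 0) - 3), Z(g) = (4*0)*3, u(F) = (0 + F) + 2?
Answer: 225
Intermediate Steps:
u(F) = 2 + F (u(F) = F + 2 = 2 + F)
Z(g) = 0 (Z(g) = 0*3 = 0)
W = 0
(u(7) + (-W + 6))² = ((2 + 7) + (-1*0 + 6))² = (9 + (0 + 6))² = (9 + 6)² = 15² = 225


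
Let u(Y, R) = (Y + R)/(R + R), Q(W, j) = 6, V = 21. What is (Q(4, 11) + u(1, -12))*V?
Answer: 1085/8 ≈ 135.63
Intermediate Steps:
u(Y, R) = (R + Y)/(2*R) (u(Y, R) = (R + Y)/((2*R)) = (R + Y)*(1/(2*R)) = (R + Y)/(2*R))
(Q(4, 11) + u(1, -12))*V = (6 + (½)*(-12 + 1)/(-12))*21 = (6 + (½)*(-1/12)*(-11))*21 = (6 + 11/24)*21 = (155/24)*21 = 1085/8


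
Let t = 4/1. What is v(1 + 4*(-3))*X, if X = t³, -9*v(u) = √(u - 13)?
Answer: -128*I*√6/9 ≈ -34.837*I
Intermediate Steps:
t = 4 (t = 4*1 = 4)
v(u) = -√(-13 + u)/9 (v(u) = -√(u - 13)/9 = -√(-13 + u)/9)
X = 64 (X = 4³ = 64)
v(1 + 4*(-3))*X = -√(-13 + (1 + 4*(-3)))/9*64 = -√(-13 + (1 - 12))/9*64 = -√(-13 - 11)/9*64 = -2*I*√6/9*64 = -128*I*√6/9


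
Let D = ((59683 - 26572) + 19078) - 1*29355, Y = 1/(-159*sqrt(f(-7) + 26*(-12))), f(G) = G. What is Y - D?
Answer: -22834 + I*sqrt(319)/50721 ≈ -22834.0 + 0.00035213*I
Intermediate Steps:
Y = I*sqrt(319)/50721 (Y = 1/(-159*sqrt(-7 + 26*(-12))) = 1/(-159*sqrt(-7 - 312)) = 1/(-159*I*sqrt(319)) = I*sqrt(319)/50721 ≈ 0.00035213*I)
D = 22834 (D = (33111 + 19078) - 29355 = 52189 - 29355 = 22834)
Y - D = I*sqrt(319)/50721 - 1*22834 = I*sqrt(319)/50721 - 22834 = -22834 + I*sqrt(319)/50721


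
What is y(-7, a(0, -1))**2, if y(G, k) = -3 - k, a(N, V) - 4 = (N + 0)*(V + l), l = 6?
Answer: 49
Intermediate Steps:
a(N, V) = 4 + N*(6 + V) (a(N, V) = 4 + (N + 0)*(V + 6) = 4 + N*(6 + V))
y(-7, a(0, -1))**2 = (-3 - (4 + 6*0 + 0*(-1)))**2 = (-3 - (4 + 0 + 0))**2 = (-3 - 1*4)**2 = (-3 - 4)**2 = (-7)**2 = 49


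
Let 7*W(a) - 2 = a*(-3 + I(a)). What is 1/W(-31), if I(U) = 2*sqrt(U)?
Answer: 665/128189 + 434*I*sqrt(31)/128189 ≈ 0.0051877 + 0.01885*I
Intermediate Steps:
W(a) = 2/7 + a*(-3 + 2*sqrt(a))/7 (W(a) = 2/7 + (a*(-3 + 2*sqrt(a)))/7 = 2/7 + a*(-3 + 2*sqrt(a))/7)
1/W(-31) = 1/(2/7 - 3/7*(-31) + 2*(-31)**(3/2)/7) = 1/(2/7 + 93/7 + 2*(-31*I*sqrt(31))/7) = 1/(2/7 + 93/7 - 62*I*sqrt(31)/7) = 1/(95/7 - 62*I*sqrt(31)/7)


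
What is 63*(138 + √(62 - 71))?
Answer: 8694 + 189*I ≈ 8694.0 + 189.0*I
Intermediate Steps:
63*(138 + √(62 - 71)) = 63*(138 + √(-9)) = 63*(138 + 3*I) = 8694 + 189*I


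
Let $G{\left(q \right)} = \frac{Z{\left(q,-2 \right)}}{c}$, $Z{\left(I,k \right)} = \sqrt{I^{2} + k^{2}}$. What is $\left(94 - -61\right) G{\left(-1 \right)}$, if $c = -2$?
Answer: $- \frac{155 \sqrt{5}}{2} \approx -173.3$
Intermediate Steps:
$G{\left(q \right)} = - \frac{\sqrt{4 + q^{2}}}{2}$ ($G{\left(q \right)} = \frac{\sqrt{q^{2} + \left(-2\right)^{2}}}{-2} = \sqrt{q^{2} + 4} \left(- \frac{1}{2}\right) = \sqrt{4 + q^{2}} \left(- \frac{1}{2}\right) = - \frac{\sqrt{4 + q^{2}}}{2}$)
$\left(94 - -61\right) G{\left(-1 \right)} = \left(94 - -61\right) \left(- \frac{\sqrt{4 + \left(-1\right)^{2}}}{2}\right) = \left(94 + 61\right) \left(- \frac{\sqrt{4 + 1}}{2}\right) = 155 \left(- \frac{\sqrt{5}}{2}\right) = - \frac{155 \sqrt{5}}{2}$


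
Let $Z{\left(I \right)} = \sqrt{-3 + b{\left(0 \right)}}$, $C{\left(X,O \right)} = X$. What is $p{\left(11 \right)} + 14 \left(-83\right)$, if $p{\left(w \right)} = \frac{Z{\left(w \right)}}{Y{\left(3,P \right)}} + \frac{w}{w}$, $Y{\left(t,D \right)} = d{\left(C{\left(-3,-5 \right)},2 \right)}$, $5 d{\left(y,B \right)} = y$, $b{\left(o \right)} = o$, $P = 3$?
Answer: $-1161 - \frac{5 i \sqrt{3}}{3} \approx -1161.0 - 2.8868 i$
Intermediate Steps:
$d{\left(y,B \right)} = \frac{y}{5}$
$Y{\left(t,D \right)} = - \frac{3}{5}$ ($Y{\left(t,D \right)} = \frac{1}{5} \left(-3\right) = - \frac{3}{5}$)
$Z{\left(I \right)} = i \sqrt{3}$ ($Z{\left(I \right)} = \sqrt{-3 + 0} = \sqrt{-3} = i \sqrt{3}$)
$p{\left(w \right)} = 1 - \frac{5 i \sqrt{3}}{3}$ ($p{\left(w \right)} = \frac{i \sqrt{3}}{- \frac{3}{5}} + \frac{w}{w} = i \sqrt{3} \left(- \frac{5}{3}\right) + 1 = - \frac{5 i \sqrt{3}}{3} + 1 = 1 - \frac{5 i \sqrt{3}}{3}$)
$p{\left(11 \right)} + 14 \left(-83\right) = \left(1 - \frac{5 i \sqrt{3}}{3}\right) + 14 \left(-83\right) = \left(1 - \frac{5 i \sqrt{3}}{3}\right) - 1162 = -1161 - \frac{5 i \sqrt{3}}{3}$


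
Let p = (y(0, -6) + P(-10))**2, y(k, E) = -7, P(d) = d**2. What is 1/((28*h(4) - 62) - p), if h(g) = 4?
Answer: -1/8599 ≈ -0.00011629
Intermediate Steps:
p = 8649 (p = (-7 + (-10)**2)**2 = (-7 + 100)**2 = 93**2 = 8649)
1/((28*h(4) - 62) - p) = 1/((28*4 - 62) - 1*8649) = 1/((112 - 62) - 8649) = 1/(50 - 8649) = 1/(-8599) = -1/8599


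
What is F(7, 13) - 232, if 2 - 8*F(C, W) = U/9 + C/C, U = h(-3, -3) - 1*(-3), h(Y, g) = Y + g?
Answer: -1391/6 ≈ -231.83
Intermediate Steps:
U = -3 (U = (-3 - 3) - 1*(-3) = -6 + 3 = -3)
F(C, W) = 1/6 (F(C, W) = 1/4 - (-3/9 + C/C)/8 = 1/4 - (-3*1/9 + 1)/8 = 1/4 - (-1/3 + 1)/8 = 1/4 - 1/8*2/3 = 1/4 - 1/12 = 1/6)
F(7, 13) - 232 = 1/6 - 232 = -1391/6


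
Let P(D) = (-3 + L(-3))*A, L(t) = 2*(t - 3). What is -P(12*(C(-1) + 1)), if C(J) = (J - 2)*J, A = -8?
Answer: -120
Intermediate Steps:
C(J) = J*(-2 + J) (C(J) = (-2 + J)*J = J*(-2 + J))
L(t) = -6 + 2*t (L(t) = 2*(-3 + t) = -6 + 2*t)
P(D) = 120 (P(D) = (-3 + (-6 + 2*(-3)))*(-8) = (-3 + (-6 - 6))*(-8) = (-3 - 12)*(-8) = -15*(-8) = 120)
-P(12*(C(-1) + 1)) = -1*120 = -120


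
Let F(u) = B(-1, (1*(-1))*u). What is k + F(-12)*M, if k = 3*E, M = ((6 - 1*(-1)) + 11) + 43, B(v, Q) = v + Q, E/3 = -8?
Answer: 599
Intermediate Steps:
E = -24 (E = 3*(-8) = -24)
B(v, Q) = Q + v
F(u) = -1 - u (F(u) = (1*(-1))*u - 1 = -u - 1 = -1 - u)
M = 61 (M = ((6 + 1) + 11) + 43 = (7 + 11) + 43 = 18 + 43 = 61)
k = -72 (k = 3*(-24) = -72)
k + F(-12)*M = -72 + (-1 - 1*(-12))*61 = -72 + (-1 + 12)*61 = -72 + 11*61 = -72 + 671 = 599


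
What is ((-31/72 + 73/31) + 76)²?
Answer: 30250601329/4981824 ≈ 6072.2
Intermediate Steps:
((-31/72 + 73/31) + 76)² = (4295/2232 + 76)² = (173927/2232)² = 30250601329/4981824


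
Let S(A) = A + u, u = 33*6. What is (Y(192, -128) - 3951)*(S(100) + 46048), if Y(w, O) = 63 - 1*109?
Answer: -185244962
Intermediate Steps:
u = 198
Y(w, O) = -46 (Y(w, O) = 63 - 109 = -46)
S(A) = 198 + A (S(A) = A + 198 = 198 + A)
(Y(192, -128) - 3951)*(S(100) + 46048) = (-46 - 3951)*((198 + 100) + 46048) = -3997*(298 + 46048) = -3997*46346 = -185244962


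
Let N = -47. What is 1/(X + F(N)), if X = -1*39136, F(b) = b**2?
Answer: -1/36927 ≈ -2.7080e-5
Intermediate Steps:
X = -39136
1/(X + F(N)) = 1/(-39136 + (-47)**2) = 1/(-39136 + 2209) = 1/(-36927) = -1/36927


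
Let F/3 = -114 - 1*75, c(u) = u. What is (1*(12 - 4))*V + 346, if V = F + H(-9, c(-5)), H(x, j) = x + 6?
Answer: -4214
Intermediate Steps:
F = -567 (F = 3*(-114 - 1*75) = 3*(-114 - 75) = 3*(-189) = -567)
H(x, j) = 6 + x
V = -570 (V = -567 + (6 - 9) = -567 - 3 = -570)
(1*(12 - 4))*V + 346 = (1*(12 - 4))*(-570) + 346 = (1*8)*(-570) + 346 = 8*(-570) + 346 = -4560 + 346 = -4214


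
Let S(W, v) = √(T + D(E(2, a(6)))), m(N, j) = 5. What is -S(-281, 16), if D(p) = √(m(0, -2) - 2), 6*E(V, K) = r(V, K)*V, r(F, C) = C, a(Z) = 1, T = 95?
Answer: -√(95 + √3) ≈ -9.8353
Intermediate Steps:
E(V, K) = K*V/6 (E(V, K) = (K*V)/6 = K*V/6)
D(p) = √3 (D(p) = √(5 - 2) = √3)
S(W, v) = √(95 + √3)
-S(-281, 16) = -√(95 + √3)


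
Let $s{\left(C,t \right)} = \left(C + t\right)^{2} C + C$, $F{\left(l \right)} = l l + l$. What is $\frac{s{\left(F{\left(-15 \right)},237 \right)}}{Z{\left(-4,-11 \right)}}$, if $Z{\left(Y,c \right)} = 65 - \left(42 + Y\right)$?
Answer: $\frac{13986700}{9} \approx 1.5541 \cdot 10^{6}$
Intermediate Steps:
$F{\left(l \right)} = l + l^{2}$ ($F{\left(l \right)} = l^{2} + l = l + l^{2}$)
$Z{\left(Y,c \right)} = 23 - Y$
$s{\left(C,t \right)} = C + C \left(C + t\right)^{2}$ ($s{\left(C,t \right)} = C \left(C + t\right)^{2} + C = C + C \left(C + t\right)^{2}$)
$\frac{s{\left(F{\left(-15 \right)},237 \right)}}{Z{\left(-4,-11 \right)}} = \frac{- 15 \left(1 - 15\right) \left(1 + \left(- 15 \left(1 - 15\right) + 237\right)^{2}\right)}{23 - -4} = \frac{\left(-15\right) \left(-14\right) \left(1 + \left(\left(-15\right) \left(-14\right) + 237\right)^{2}\right)}{23 + 4} = \frac{210 \left(1 + \left(210 + 237\right)^{2}\right)}{27} = 210 \left(1 + 447^{2}\right) \frac{1}{27} = 210 \left(1 + 199809\right) \frac{1}{27} = 210 \cdot 199810 \cdot \frac{1}{27} = 41960100 \cdot \frac{1}{27} = \frac{13986700}{9}$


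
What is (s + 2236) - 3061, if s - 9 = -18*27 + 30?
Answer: -1272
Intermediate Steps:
s = -447 (s = 9 + (-18*27 + 30) = 9 + (-486 + 30) = 9 - 456 = -447)
(s + 2236) - 3061 = (-447 + 2236) - 3061 = 1789 - 3061 = -1272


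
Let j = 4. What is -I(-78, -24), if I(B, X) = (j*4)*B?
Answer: 1248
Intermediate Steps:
I(B, X) = 16*B (I(B, X) = (4*4)*B = 16*B)
-I(-78, -24) = -16*(-78) = -1*(-1248) = 1248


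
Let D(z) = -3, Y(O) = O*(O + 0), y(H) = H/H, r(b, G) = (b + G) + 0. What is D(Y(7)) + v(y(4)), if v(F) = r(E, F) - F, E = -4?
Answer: -7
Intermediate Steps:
r(b, G) = G + b (r(b, G) = (G + b) + 0 = G + b)
y(H) = 1
Y(O) = O² (Y(O) = O*O = O²)
v(F) = -4 (v(F) = (F - 4) - F = (-4 + F) - F = -4)
D(Y(7)) + v(y(4)) = -3 - 4 = -7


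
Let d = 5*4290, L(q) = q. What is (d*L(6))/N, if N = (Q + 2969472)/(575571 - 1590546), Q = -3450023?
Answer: 130627282500/480551 ≈ 2.7183e+5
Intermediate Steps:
d = 21450
N = 480551/1014975 (N = (-3450023 + 2969472)/(575571 - 1590546) = -480551/(-1014975) = -480551*(-1/1014975) = 480551/1014975 ≈ 0.47346)
(d*L(6))/N = (21450*6)/(480551/1014975) = 128700*(1014975/480551) = 130627282500/480551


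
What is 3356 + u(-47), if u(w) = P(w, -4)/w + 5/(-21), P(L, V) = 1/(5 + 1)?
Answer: 2208089/658 ≈ 3355.8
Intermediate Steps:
P(L, V) = ⅙ (P(L, V) = 1/6 = ⅙)
u(w) = -5/21 + 1/(6*w) (u(w) = 1/(6*w) + 5/(-21) = 1/(6*w) + 5*(-1/21) = 1/(6*w) - 5/21 = -5/21 + 1/(6*w))
3356 + u(-47) = 3356 + (1/42)*(7 - 10*(-47))/(-47) = 3356 + (1/42)*(-1/47)*(7 + 470) = 3356 + (1/42)*(-1/47)*477 = 3356 - 159/658 = 2208089/658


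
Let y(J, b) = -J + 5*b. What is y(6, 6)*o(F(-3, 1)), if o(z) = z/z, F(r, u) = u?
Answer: 24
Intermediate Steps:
o(z) = 1
y(6, 6)*o(F(-3, 1)) = (-1*6 + 5*6)*1 = (-6 + 30)*1 = 24*1 = 24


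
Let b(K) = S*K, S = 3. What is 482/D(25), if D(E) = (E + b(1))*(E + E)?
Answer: 241/700 ≈ 0.34429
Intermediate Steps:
b(K) = 3*K
D(E) = 2*E*(3 + E) (D(E) = (E + 3*1)*(E + E) = (E + 3)*(2*E) = (3 + E)*(2*E) = 2*E*(3 + E))
482/D(25) = 482/((2*25*(3 + 25))) = 482/((2*25*28)) = 482/1400 = 482*(1/1400) = 241/700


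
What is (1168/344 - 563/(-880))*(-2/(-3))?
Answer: 152689/56760 ≈ 2.6901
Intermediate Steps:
(1168/344 - 563/(-880))*(-2/(-3)) = (1168*(1/344) - 563*(-1/880))*(-2*(-⅓)) = (146/43 + 563/880)*(⅔) = (152689/37840)*(⅔) = 152689/56760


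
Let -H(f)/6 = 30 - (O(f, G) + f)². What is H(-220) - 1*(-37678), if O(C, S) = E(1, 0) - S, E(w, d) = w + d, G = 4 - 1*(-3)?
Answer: 343954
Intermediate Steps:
G = 7 (G = 4 + 3 = 7)
E(w, d) = d + w
O(C, S) = 1 - S (O(C, S) = (0 + 1) - S = 1 - S)
H(f) = -180 + 6*(-6 + f)² (H(f) = -6*(30 - ((1 - 1*7) + f)²) = -6*(30 - ((1 - 7) + f)²) = -6*(30 - (-6 + f)²) = -180 + 6*(-6 + f)²)
H(-220) - 1*(-37678) = (-180 + 6*(-6 - 220)²) - 1*(-37678) = (-180 + 6*(-226)²) + 37678 = (-180 + 6*51076) + 37678 = (-180 + 306456) + 37678 = 306276 + 37678 = 343954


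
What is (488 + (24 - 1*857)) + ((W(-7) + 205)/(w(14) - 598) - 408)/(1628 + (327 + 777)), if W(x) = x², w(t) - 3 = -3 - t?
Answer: -288542215/835992 ≈ -345.15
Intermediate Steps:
w(t) = -t (w(t) = 3 + (-3 - t) = -t)
(488 + (24 - 1*857)) + ((W(-7) + 205)/(w(14) - 598) - 408)/(1628 + (327 + 777)) = (488 + (24 - 1*857)) + (((-7)² + 205)/(-1*14 - 598) - 408)/(1628 + (327 + 777)) = (488 + (24 - 857)) + ((49 + 205)/(-14 - 598) - 408)/(1628 + 1104) = (488 - 833) + (254/(-612) - 408)/2732 = -345 + (254*(-1/612) - 408)*(1/2732) = -345 + (-127/306 - 408)*(1/2732) = -345 - 124975/306*1/2732 = -345 - 124975/835992 = -288542215/835992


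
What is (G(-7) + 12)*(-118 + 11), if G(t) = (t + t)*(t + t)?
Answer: -22256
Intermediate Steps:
G(t) = 4*t² (G(t) = (2*t)*(2*t) = 4*t²)
(G(-7) + 12)*(-118 + 11) = (4*(-7)² + 12)*(-118 + 11) = (4*49 + 12)*(-107) = (196 + 12)*(-107) = 208*(-107) = -22256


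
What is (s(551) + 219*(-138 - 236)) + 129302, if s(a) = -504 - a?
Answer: 46341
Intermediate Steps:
(s(551) + 219*(-138 - 236)) + 129302 = ((-504 - 1*551) + 219*(-138 - 236)) + 129302 = ((-504 - 551) + 219*(-374)) + 129302 = (-1055 - 81906) + 129302 = -82961 + 129302 = 46341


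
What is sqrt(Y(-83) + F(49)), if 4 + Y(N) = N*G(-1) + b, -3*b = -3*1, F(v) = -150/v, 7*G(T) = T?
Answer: 2*sqrt(71)/7 ≈ 2.4075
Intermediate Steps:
G(T) = T/7
b = 1 (b = -(-1) = -1/3*(-3) = 1)
Y(N) = -3 - N/7 (Y(N) = -4 + (N*((1/7)*(-1)) + 1) = -4 + (N*(-1/7) + 1) = -4 + (-N/7 + 1) = -4 + (1 - N/7) = -3 - N/7)
sqrt(Y(-83) + F(49)) = sqrt((-3 - 1/7*(-83)) - 150/49) = sqrt((-3 + 83/7) - 150*1/49) = sqrt(62/7 - 150/49) = sqrt(284/49) = 2*sqrt(71)/7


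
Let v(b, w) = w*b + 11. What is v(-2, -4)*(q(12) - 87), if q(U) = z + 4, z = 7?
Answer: -1444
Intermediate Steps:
v(b, w) = 11 + b*w (v(b, w) = b*w + 11 = 11 + b*w)
q(U) = 11 (q(U) = 7 + 4 = 11)
v(-2, -4)*(q(12) - 87) = (11 - 2*(-4))*(11 - 87) = (11 + 8)*(-76) = 19*(-76) = -1444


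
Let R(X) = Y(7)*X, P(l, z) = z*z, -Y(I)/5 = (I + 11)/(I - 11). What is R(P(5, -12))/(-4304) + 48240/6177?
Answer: 7817145/1107742 ≈ 7.0568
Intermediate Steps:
Y(I) = -5*(11 + I)/(-11 + I) (Y(I) = -5*(I + 11)/(I - 11) = -5*(11 + I)/(-11 + I))
P(l, z) = z²
R(X) = 45*X/2 (R(X) = (5*(-11 - 1*7)/(-11 + 7))*X = (5*(-11 - 7)/(-4))*X = (5*(-¼)*(-18))*X = 45*X/2)
R(P(5, -12))/(-4304) + 48240/6177 = ((45/2)*(-12)²)/(-4304) + 48240/6177 = ((45/2)*144)*(-1/4304) + 48240*(1/6177) = 3240*(-1/4304) + 16080/2059 = -405/538 + 16080/2059 = 7817145/1107742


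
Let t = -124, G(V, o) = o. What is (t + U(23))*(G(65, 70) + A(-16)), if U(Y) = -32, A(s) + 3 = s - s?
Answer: -10452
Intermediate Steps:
A(s) = -3 (A(s) = -3 + (s - s) = -3 + 0 = -3)
(t + U(23))*(G(65, 70) + A(-16)) = (-124 - 32)*(70 - 3) = -156*67 = -10452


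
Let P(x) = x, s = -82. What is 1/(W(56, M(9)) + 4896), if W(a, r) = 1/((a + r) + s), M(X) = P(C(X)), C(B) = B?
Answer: 17/83231 ≈ 0.00020425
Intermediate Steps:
M(X) = X
W(a, r) = 1/(-82 + a + r) (W(a, r) = 1/((a + r) - 82) = 1/(-82 + a + r))
1/(W(56, M(9)) + 4896) = 1/(1/(-82 + 56 + 9) + 4896) = 1/(1/(-17) + 4896) = 1/(-1/17 + 4896) = 1/(83231/17) = 17/83231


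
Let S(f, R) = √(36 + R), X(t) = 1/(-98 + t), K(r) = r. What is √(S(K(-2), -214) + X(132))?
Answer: √(34 + 1156*I*√178)/34 ≈ 2.5856 + 2.5799*I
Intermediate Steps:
√(S(K(-2), -214) + X(132)) = √(√(36 - 214) + 1/(-98 + 132)) = √(√(-178) + 1/34) = √(I*√178 + 1/34) = √(1/34 + I*√178)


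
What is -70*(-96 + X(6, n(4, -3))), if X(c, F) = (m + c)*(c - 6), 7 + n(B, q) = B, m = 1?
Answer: 6720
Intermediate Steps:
n(B, q) = -7 + B
X(c, F) = (1 + c)*(-6 + c) (X(c, F) = (1 + c)*(c - 6) = (1 + c)*(-6 + c))
-70*(-96 + X(6, n(4, -3))) = -70*(-96 + (-6 + 6² - 5*6)) = -70*(-96 + (-6 + 36 - 30)) = -70*(-96 + 0) = -70*(-96) = 6720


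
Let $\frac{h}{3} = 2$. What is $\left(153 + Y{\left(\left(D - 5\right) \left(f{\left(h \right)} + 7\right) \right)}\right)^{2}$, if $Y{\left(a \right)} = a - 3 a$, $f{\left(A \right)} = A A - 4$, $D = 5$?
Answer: $23409$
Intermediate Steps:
$h = 6$ ($h = 3 \cdot 2 = 6$)
$f{\left(A \right)} = -4 + A^{2}$ ($f{\left(A \right)} = A^{2} - 4 = -4 + A^{2}$)
$Y{\left(a \right)} = - 2 a$
$\left(153 + Y{\left(\left(D - 5\right) \left(f{\left(h \right)} + 7\right) \right)}\right)^{2} = \left(153 - 2 \left(5 - 5\right) \left(\left(-4 + 6^{2}\right) + 7\right)\right)^{2} = \left(153 - 2 \cdot 0 \left(\left(-4 + 36\right) + 7\right)\right)^{2} = \left(153 - 2 \cdot 0 \left(32 + 7\right)\right)^{2} = \left(153 - 2 \cdot 0 \cdot 39\right)^{2} = \left(153 - 0\right)^{2} = \left(153 + 0\right)^{2} = 153^{2} = 23409$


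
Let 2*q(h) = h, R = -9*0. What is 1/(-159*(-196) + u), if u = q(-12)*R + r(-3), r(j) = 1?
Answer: 1/31165 ≈ 3.2087e-5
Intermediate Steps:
R = 0
q(h) = h/2
u = 1 (u = ((½)*(-12))*0 + 1 = -6*0 + 1 = 0 + 1 = 1)
1/(-159*(-196) + u) = 1/(-159*(-196) + 1) = 1/(31164 + 1) = 1/31165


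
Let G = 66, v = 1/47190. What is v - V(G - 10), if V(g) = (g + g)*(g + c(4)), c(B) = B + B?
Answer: -338257919/47190 ≈ -7168.0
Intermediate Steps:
c(B) = 2*B
v = 1/47190 ≈ 2.1191e-5
V(g) = 2*g*(8 + g) (V(g) = (g + g)*(g + 2*4) = (2*g)*(g + 8) = (2*g)*(8 + g) = 2*g*(8 + g))
v - V(G - 10) = 1/47190 - 2*(66 - 10)*(8 + (66 - 10)) = 1/47190 - 2*56*(8 + 56) = 1/47190 - 2*56*64 = 1/47190 - 1*7168 = 1/47190 - 7168 = -338257919/47190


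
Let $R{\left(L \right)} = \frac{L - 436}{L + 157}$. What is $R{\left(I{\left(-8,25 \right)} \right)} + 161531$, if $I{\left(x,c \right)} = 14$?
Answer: $\frac{27621379}{171} \approx 1.6153 \cdot 10^{5}$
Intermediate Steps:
$R{\left(L \right)} = \frac{-436 + L}{157 + L}$
$R{\left(I{\left(-8,25 \right)} \right)} + 161531 = \frac{-436 + 14}{157 + 14} + 161531 = \frac{1}{171} \left(-422\right) + 161531 = - \frac{422}{171} + 161531 = \frac{27621379}{171}$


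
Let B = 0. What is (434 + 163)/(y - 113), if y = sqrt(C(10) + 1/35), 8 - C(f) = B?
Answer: -787045/148878 - 199*sqrt(9835)/148878 ≈ -5.4191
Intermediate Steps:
C(f) = 8 (C(f) = 8 - 1*0 = 8 + 0 = 8)
y = sqrt(9835)/35 (y = sqrt(8 + 1/35) = sqrt(281/35) = sqrt(9835)/35 ≈ 2.8335)
(434 + 163)/(y - 113) = (434 + 163)/(sqrt(9835)/35 - 113) = 597/(-113 + sqrt(9835)/35)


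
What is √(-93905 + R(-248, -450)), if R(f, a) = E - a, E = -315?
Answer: I*√93770 ≈ 306.22*I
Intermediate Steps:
R(f, a) = -315 - a
√(-93905 + R(-248, -450)) = √(-93905 + (-315 - 1*(-450))) = √(-93905 + (-315 + 450)) = √(-93905 + 135) = √(-93770) = I*√93770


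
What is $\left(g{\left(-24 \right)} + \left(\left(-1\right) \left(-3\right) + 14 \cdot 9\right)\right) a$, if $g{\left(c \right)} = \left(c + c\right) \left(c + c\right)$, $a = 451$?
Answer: $1097283$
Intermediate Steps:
$g{\left(c \right)} = 4 c^{2}$ ($g{\left(c \right)} = 2 c 2 c = 4 c^{2}$)
$\left(g{\left(-24 \right)} + \left(\left(-1\right) \left(-3\right) + 14 \cdot 9\right)\right) a = \left(4 \left(-24\right)^{2} + \left(\left(-1\right) \left(-3\right) + 14 \cdot 9\right)\right) 451 = \left(4 \cdot 576 + \left(3 + 126\right)\right) 451 = \left(2304 + 129\right) 451 = 2433 \cdot 451 = 1097283$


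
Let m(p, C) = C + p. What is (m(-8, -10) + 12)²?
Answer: 36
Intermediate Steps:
(m(-8, -10) + 12)² = ((-10 - 8) + 12)² = (-18 + 12)² = (-6)² = 36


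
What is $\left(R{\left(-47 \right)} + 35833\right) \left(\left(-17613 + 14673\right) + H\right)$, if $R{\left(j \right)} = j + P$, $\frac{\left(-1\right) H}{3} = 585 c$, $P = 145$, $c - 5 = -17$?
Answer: $651069720$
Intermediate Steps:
$c = -12$ ($c = 5 - 17 = -12$)
$H = 21060$ ($H = - 3 \cdot 585 \left(-12\right) = \left(-3\right) \left(-7020\right) = 21060$)
$R{\left(j \right)} = 145 + j$ ($R{\left(j \right)} = j + 145 = 145 + j$)
$\left(R{\left(-47 \right)} + 35833\right) \left(\left(-17613 + 14673\right) + H\right) = \left(\left(145 - 47\right) + 35833\right) \left(\left(-17613 + 14673\right) + 21060\right) = \left(98 + 35833\right) \left(-2940 + 21060\right) = 35931 \cdot 18120 = 651069720$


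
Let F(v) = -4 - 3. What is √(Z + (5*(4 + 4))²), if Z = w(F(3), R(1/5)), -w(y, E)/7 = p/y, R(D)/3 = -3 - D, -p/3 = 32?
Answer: 4*√94 ≈ 38.781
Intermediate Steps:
p = -96 (p = -3*32 = -96)
R(D) = -9 - 3*D (R(D) = 3*(-3 - D) = -9 - 3*D)
F(v) = -7
w(y, E) = 672/y (w(y, E) = -(-672)/y = 672/y)
Z = -96 (Z = 672/(-7) = 672*(-⅐) = -96)
√(Z + (5*(4 + 4))²) = √(-96 + (5*(4 + 4))²) = √(-96 + (5*8)²) = √(-96 + 40²) = √(-96 + 1600) = √1504 = 4*√94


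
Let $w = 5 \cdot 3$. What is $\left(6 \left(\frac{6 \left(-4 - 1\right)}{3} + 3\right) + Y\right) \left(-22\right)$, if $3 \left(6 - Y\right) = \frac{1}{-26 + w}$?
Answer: $\frac{2374}{3} \approx 791.33$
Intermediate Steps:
$w = 15$
$Y = \frac{199}{33}$ ($Y = 6 - \frac{1}{3 \left(-26 + 15\right)} = 6 - \frac{1}{3 \left(-11\right)} = 6 - - \frac{1}{33} = 6 + \frac{1}{33} = \frac{199}{33} \approx 6.0303$)
$\left(6 \left(\frac{6 \left(-4 - 1\right)}{3} + 3\right) + Y\right) \left(-22\right) = \left(6 \left(\frac{6 \left(-4 - 1\right)}{3} + 3\right) + \frac{199}{33}\right) \left(-22\right) = \left(6 \left(6 \left(-5\right) \frac{1}{3} + 3\right) + \frac{199}{33}\right) \left(-22\right) = \left(6 \left(\left(-30\right) \frac{1}{3} + 3\right) + \frac{199}{33}\right) \left(-22\right) = \left(6 \left(-10 + 3\right) + \frac{199}{33}\right) \left(-22\right) = \left(6 \left(-7\right) + \frac{199}{33}\right) \left(-22\right) = \left(-42 + \frac{199}{33}\right) \left(-22\right) = \left(- \frac{1187}{33}\right) \left(-22\right) = \frac{2374}{3}$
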